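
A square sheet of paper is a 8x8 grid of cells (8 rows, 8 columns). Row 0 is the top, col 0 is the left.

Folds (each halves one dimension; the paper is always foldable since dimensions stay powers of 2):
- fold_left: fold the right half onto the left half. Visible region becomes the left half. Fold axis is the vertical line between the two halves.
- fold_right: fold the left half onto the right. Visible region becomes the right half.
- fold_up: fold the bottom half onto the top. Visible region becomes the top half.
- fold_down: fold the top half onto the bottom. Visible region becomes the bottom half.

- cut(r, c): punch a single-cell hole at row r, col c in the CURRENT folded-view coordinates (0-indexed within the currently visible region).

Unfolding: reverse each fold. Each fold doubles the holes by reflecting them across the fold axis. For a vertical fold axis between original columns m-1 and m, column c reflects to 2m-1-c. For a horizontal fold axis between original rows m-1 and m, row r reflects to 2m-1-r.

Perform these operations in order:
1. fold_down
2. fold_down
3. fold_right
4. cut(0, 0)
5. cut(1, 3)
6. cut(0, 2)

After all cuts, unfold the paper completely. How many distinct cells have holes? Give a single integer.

Answer: 24

Derivation:
Op 1 fold_down: fold axis h@4; visible region now rows[4,8) x cols[0,8) = 4x8
Op 2 fold_down: fold axis h@6; visible region now rows[6,8) x cols[0,8) = 2x8
Op 3 fold_right: fold axis v@4; visible region now rows[6,8) x cols[4,8) = 2x4
Op 4 cut(0, 0): punch at orig (6,4); cuts so far [(6, 4)]; region rows[6,8) x cols[4,8) = 2x4
Op 5 cut(1, 3): punch at orig (7,7); cuts so far [(6, 4), (7, 7)]; region rows[6,8) x cols[4,8) = 2x4
Op 6 cut(0, 2): punch at orig (6,6); cuts so far [(6, 4), (6, 6), (7, 7)]; region rows[6,8) x cols[4,8) = 2x4
Unfold 1 (reflect across v@4): 6 holes -> [(6, 1), (6, 3), (6, 4), (6, 6), (7, 0), (7, 7)]
Unfold 2 (reflect across h@6): 12 holes -> [(4, 0), (4, 7), (5, 1), (5, 3), (5, 4), (5, 6), (6, 1), (6, 3), (6, 4), (6, 6), (7, 0), (7, 7)]
Unfold 3 (reflect across h@4): 24 holes -> [(0, 0), (0, 7), (1, 1), (1, 3), (1, 4), (1, 6), (2, 1), (2, 3), (2, 4), (2, 6), (3, 0), (3, 7), (4, 0), (4, 7), (5, 1), (5, 3), (5, 4), (5, 6), (6, 1), (6, 3), (6, 4), (6, 6), (7, 0), (7, 7)]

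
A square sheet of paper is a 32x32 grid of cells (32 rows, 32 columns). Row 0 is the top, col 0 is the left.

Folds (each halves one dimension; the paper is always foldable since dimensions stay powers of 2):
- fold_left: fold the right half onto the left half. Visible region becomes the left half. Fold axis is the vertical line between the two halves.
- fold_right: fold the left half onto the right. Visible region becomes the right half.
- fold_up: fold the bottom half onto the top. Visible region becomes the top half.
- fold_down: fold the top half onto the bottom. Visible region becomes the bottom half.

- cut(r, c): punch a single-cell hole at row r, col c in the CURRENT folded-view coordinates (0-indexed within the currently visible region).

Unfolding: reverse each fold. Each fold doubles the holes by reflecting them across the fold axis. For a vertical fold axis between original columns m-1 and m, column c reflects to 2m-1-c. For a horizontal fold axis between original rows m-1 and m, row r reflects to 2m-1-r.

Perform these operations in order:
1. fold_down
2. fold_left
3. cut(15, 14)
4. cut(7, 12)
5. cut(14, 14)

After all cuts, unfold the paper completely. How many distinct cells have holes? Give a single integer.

Op 1 fold_down: fold axis h@16; visible region now rows[16,32) x cols[0,32) = 16x32
Op 2 fold_left: fold axis v@16; visible region now rows[16,32) x cols[0,16) = 16x16
Op 3 cut(15, 14): punch at orig (31,14); cuts so far [(31, 14)]; region rows[16,32) x cols[0,16) = 16x16
Op 4 cut(7, 12): punch at orig (23,12); cuts so far [(23, 12), (31, 14)]; region rows[16,32) x cols[0,16) = 16x16
Op 5 cut(14, 14): punch at orig (30,14); cuts so far [(23, 12), (30, 14), (31, 14)]; region rows[16,32) x cols[0,16) = 16x16
Unfold 1 (reflect across v@16): 6 holes -> [(23, 12), (23, 19), (30, 14), (30, 17), (31, 14), (31, 17)]
Unfold 2 (reflect across h@16): 12 holes -> [(0, 14), (0, 17), (1, 14), (1, 17), (8, 12), (8, 19), (23, 12), (23, 19), (30, 14), (30, 17), (31, 14), (31, 17)]

Answer: 12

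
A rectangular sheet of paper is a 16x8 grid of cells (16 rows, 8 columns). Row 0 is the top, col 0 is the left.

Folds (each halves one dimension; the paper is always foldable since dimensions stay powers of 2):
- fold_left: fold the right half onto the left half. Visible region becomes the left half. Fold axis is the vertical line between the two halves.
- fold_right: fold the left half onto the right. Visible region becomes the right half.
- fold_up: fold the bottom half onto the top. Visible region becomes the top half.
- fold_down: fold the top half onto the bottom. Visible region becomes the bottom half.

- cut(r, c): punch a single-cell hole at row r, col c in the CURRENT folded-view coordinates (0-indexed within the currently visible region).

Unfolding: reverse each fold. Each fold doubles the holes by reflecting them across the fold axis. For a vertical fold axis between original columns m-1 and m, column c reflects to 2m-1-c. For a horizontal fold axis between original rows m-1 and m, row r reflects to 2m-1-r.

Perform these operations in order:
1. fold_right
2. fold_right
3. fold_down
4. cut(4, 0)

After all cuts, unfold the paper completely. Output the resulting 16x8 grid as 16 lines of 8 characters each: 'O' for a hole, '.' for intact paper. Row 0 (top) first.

Answer: ........
........
........
.OO..OO.
........
........
........
........
........
........
........
........
.OO..OO.
........
........
........

Derivation:
Op 1 fold_right: fold axis v@4; visible region now rows[0,16) x cols[4,8) = 16x4
Op 2 fold_right: fold axis v@6; visible region now rows[0,16) x cols[6,8) = 16x2
Op 3 fold_down: fold axis h@8; visible region now rows[8,16) x cols[6,8) = 8x2
Op 4 cut(4, 0): punch at orig (12,6); cuts so far [(12, 6)]; region rows[8,16) x cols[6,8) = 8x2
Unfold 1 (reflect across h@8): 2 holes -> [(3, 6), (12, 6)]
Unfold 2 (reflect across v@6): 4 holes -> [(3, 5), (3, 6), (12, 5), (12, 6)]
Unfold 3 (reflect across v@4): 8 holes -> [(3, 1), (3, 2), (3, 5), (3, 6), (12, 1), (12, 2), (12, 5), (12, 6)]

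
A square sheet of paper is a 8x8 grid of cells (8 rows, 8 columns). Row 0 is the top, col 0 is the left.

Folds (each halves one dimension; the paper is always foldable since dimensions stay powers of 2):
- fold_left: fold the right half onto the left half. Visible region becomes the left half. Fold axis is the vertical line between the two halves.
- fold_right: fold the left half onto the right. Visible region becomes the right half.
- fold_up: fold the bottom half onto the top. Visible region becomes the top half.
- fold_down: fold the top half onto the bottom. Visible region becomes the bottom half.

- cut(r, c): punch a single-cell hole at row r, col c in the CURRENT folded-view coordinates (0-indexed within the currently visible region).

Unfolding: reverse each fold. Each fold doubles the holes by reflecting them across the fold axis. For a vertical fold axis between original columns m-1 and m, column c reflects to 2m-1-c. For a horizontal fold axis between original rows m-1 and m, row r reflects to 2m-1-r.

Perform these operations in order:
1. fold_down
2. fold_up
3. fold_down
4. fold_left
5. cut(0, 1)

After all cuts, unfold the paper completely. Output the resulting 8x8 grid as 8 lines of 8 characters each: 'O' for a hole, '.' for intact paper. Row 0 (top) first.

Op 1 fold_down: fold axis h@4; visible region now rows[4,8) x cols[0,8) = 4x8
Op 2 fold_up: fold axis h@6; visible region now rows[4,6) x cols[0,8) = 2x8
Op 3 fold_down: fold axis h@5; visible region now rows[5,6) x cols[0,8) = 1x8
Op 4 fold_left: fold axis v@4; visible region now rows[5,6) x cols[0,4) = 1x4
Op 5 cut(0, 1): punch at orig (5,1); cuts so far [(5, 1)]; region rows[5,6) x cols[0,4) = 1x4
Unfold 1 (reflect across v@4): 2 holes -> [(5, 1), (5, 6)]
Unfold 2 (reflect across h@5): 4 holes -> [(4, 1), (4, 6), (5, 1), (5, 6)]
Unfold 3 (reflect across h@6): 8 holes -> [(4, 1), (4, 6), (5, 1), (5, 6), (6, 1), (6, 6), (7, 1), (7, 6)]
Unfold 4 (reflect across h@4): 16 holes -> [(0, 1), (0, 6), (1, 1), (1, 6), (2, 1), (2, 6), (3, 1), (3, 6), (4, 1), (4, 6), (5, 1), (5, 6), (6, 1), (6, 6), (7, 1), (7, 6)]

Answer: .O....O.
.O....O.
.O....O.
.O....O.
.O....O.
.O....O.
.O....O.
.O....O.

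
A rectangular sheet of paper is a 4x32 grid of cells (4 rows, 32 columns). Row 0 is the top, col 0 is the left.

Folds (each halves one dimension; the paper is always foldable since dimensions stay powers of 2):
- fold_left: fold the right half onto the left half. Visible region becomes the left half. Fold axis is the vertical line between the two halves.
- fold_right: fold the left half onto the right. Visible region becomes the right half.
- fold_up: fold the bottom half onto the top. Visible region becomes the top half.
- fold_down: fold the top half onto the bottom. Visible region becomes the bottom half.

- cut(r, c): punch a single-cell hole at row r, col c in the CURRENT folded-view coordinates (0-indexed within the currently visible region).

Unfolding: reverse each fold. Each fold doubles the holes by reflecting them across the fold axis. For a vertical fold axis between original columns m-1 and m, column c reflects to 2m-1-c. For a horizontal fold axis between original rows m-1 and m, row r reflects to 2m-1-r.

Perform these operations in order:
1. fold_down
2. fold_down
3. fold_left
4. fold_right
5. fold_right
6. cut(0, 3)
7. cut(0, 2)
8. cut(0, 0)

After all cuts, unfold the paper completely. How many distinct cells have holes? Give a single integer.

Op 1 fold_down: fold axis h@2; visible region now rows[2,4) x cols[0,32) = 2x32
Op 2 fold_down: fold axis h@3; visible region now rows[3,4) x cols[0,32) = 1x32
Op 3 fold_left: fold axis v@16; visible region now rows[3,4) x cols[0,16) = 1x16
Op 4 fold_right: fold axis v@8; visible region now rows[3,4) x cols[8,16) = 1x8
Op 5 fold_right: fold axis v@12; visible region now rows[3,4) x cols[12,16) = 1x4
Op 6 cut(0, 3): punch at orig (3,15); cuts so far [(3, 15)]; region rows[3,4) x cols[12,16) = 1x4
Op 7 cut(0, 2): punch at orig (3,14); cuts so far [(3, 14), (3, 15)]; region rows[3,4) x cols[12,16) = 1x4
Op 8 cut(0, 0): punch at orig (3,12); cuts so far [(3, 12), (3, 14), (3, 15)]; region rows[3,4) x cols[12,16) = 1x4
Unfold 1 (reflect across v@12): 6 holes -> [(3, 8), (3, 9), (3, 11), (3, 12), (3, 14), (3, 15)]
Unfold 2 (reflect across v@8): 12 holes -> [(3, 0), (3, 1), (3, 3), (3, 4), (3, 6), (3, 7), (3, 8), (3, 9), (3, 11), (3, 12), (3, 14), (3, 15)]
Unfold 3 (reflect across v@16): 24 holes -> [(3, 0), (3, 1), (3, 3), (3, 4), (3, 6), (3, 7), (3, 8), (3, 9), (3, 11), (3, 12), (3, 14), (3, 15), (3, 16), (3, 17), (3, 19), (3, 20), (3, 22), (3, 23), (3, 24), (3, 25), (3, 27), (3, 28), (3, 30), (3, 31)]
Unfold 4 (reflect across h@3): 48 holes -> [(2, 0), (2, 1), (2, 3), (2, 4), (2, 6), (2, 7), (2, 8), (2, 9), (2, 11), (2, 12), (2, 14), (2, 15), (2, 16), (2, 17), (2, 19), (2, 20), (2, 22), (2, 23), (2, 24), (2, 25), (2, 27), (2, 28), (2, 30), (2, 31), (3, 0), (3, 1), (3, 3), (3, 4), (3, 6), (3, 7), (3, 8), (3, 9), (3, 11), (3, 12), (3, 14), (3, 15), (3, 16), (3, 17), (3, 19), (3, 20), (3, 22), (3, 23), (3, 24), (3, 25), (3, 27), (3, 28), (3, 30), (3, 31)]
Unfold 5 (reflect across h@2): 96 holes -> [(0, 0), (0, 1), (0, 3), (0, 4), (0, 6), (0, 7), (0, 8), (0, 9), (0, 11), (0, 12), (0, 14), (0, 15), (0, 16), (0, 17), (0, 19), (0, 20), (0, 22), (0, 23), (0, 24), (0, 25), (0, 27), (0, 28), (0, 30), (0, 31), (1, 0), (1, 1), (1, 3), (1, 4), (1, 6), (1, 7), (1, 8), (1, 9), (1, 11), (1, 12), (1, 14), (1, 15), (1, 16), (1, 17), (1, 19), (1, 20), (1, 22), (1, 23), (1, 24), (1, 25), (1, 27), (1, 28), (1, 30), (1, 31), (2, 0), (2, 1), (2, 3), (2, 4), (2, 6), (2, 7), (2, 8), (2, 9), (2, 11), (2, 12), (2, 14), (2, 15), (2, 16), (2, 17), (2, 19), (2, 20), (2, 22), (2, 23), (2, 24), (2, 25), (2, 27), (2, 28), (2, 30), (2, 31), (3, 0), (3, 1), (3, 3), (3, 4), (3, 6), (3, 7), (3, 8), (3, 9), (3, 11), (3, 12), (3, 14), (3, 15), (3, 16), (3, 17), (3, 19), (3, 20), (3, 22), (3, 23), (3, 24), (3, 25), (3, 27), (3, 28), (3, 30), (3, 31)]

Answer: 96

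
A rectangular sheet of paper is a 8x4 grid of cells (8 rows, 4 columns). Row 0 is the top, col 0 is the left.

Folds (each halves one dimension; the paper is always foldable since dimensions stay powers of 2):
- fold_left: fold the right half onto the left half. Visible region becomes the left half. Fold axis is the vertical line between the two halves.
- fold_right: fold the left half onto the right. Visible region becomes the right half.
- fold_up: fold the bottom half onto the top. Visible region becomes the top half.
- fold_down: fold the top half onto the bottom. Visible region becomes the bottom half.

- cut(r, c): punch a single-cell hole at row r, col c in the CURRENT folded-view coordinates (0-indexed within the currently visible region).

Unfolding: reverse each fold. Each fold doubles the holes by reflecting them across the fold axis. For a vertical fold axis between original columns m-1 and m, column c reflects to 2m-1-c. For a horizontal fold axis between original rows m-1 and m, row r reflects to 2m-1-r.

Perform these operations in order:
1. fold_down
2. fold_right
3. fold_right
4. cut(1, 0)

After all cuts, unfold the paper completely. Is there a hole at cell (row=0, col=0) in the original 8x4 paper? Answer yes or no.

Answer: no

Derivation:
Op 1 fold_down: fold axis h@4; visible region now rows[4,8) x cols[0,4) = 4x4
Op 2 fold_right: fold axis v@2; visible region now rows[4,8) x cols[2,4) = 4x2
Op 3 fold_right: fold axis v@3; visible region now rows[4,8) x cols[3,4) = 4x1
Op 4 cut(1, 0): punch at orig (5,3); cuts so far [(5, 3)]; region rows[4,8) x cols[3,4) = 4x1
Unfold 1 (reflect across v@3): 2 holes -> [(5, 2), (5, 3)]
Unfold 2 (reflect across v@2): 4 holes -> [(5, 0), (5, 1), (5, 2), (5, 3)]
Unfold 3 (reflect across h@4): 8 holes -> [(2, 0), (2, 1), (2, 2), (2, 3), (5, 0), (5, 1), (5, 2), (5, 3)]
Holes: [(2, 0), (2, 1), (2, 2), (2, 3), (5, 0), (5, 1), (5, 2), (5, 3)]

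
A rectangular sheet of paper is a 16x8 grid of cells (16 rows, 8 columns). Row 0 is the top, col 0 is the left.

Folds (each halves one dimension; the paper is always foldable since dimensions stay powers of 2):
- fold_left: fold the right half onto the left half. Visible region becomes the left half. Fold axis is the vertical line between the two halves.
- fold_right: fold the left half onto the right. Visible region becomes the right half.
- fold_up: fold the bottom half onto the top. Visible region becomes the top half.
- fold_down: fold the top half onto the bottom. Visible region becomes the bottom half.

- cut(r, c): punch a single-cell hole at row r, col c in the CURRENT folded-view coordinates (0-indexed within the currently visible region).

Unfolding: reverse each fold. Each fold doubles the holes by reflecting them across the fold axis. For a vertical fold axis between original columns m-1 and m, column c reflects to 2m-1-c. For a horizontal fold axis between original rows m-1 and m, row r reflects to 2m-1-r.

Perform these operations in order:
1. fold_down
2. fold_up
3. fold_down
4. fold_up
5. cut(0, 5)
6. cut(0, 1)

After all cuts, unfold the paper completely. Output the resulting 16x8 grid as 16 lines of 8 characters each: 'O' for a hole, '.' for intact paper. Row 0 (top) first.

Answer: .O...O..
.O...O..
.O...O..
.O...O..
.O...O..
.O...O..
.O...O..
.O...O..
.O...O..
.O...O..
.O...O..
.O...O..
.O...O..
.O...O..
.O...O..
.O...O..

Derivation:
Op 1 fold_down: fold axis h@8; visible region now rows[8,16) x cols[0,8) = 8x8
Op 2 fold_up: fold axis h@12; visible region now rows[8,12) x cols[0,8) = 4x8
Op 3 fold_down: fold axis h@10; visible region now rows[10,12) x cols[0,8) = 2x8
Op 4 fold_up: fold axis h@11; visible region now rows[10,11) x cols[0,8) = 1x8
Op 5 cut(0, 5): punch at orig (10,5); cuts so far [(10, 5)]; region rows[10,11) x cols[0,8) = 1x8
Op 6 cut(0, 1): punch at orig (10,1); cuts so far [(10, 1), (10, 5)]; region rows[10,11) x cols[0,8) = 1x8
Unfold 1 (reflect across h@11): 4 holes -> [(10, 1), (10, 5), (11, 1), (11, 5)]
Unfold 2 (reflect across h@10): 8 holes -> [(8, 1), (8, 5), (9, 1), (9, 5), (10, 1), (10, 5), (11, 1), (11, 5)]
Unfold 3 (reflect across h@12): 16 holes -> [(8, 1), (8, 5), (9, 1), (9, 5), (10, 1), (10, 5), (11, 1), (11, 5), (12, 1), (12, 5), (13, 1), (13, 5), (14, 1), (14, 5), (15, 1), (15, 5)]
Unfold 4 (reflect across h@8): 32 holes -> [(0, 1), (0, 5), (1, 1), (1, 5), (2, 1), (2, 5), (3, 1), (3, 5), (4, 1), (4, 5), (5, 1), (5, 5), (6, 1), (6, 5), (7, 1), (7, 5), (8, 1), (8, 5), (9, 1), (9, 5), (10, 1), (10, 5), (11, 1), (11, 5), (12, 1), (12, 5), (13, 1), (13, 5), (14, 1), (14, 5), (15, 1), (15, 5)]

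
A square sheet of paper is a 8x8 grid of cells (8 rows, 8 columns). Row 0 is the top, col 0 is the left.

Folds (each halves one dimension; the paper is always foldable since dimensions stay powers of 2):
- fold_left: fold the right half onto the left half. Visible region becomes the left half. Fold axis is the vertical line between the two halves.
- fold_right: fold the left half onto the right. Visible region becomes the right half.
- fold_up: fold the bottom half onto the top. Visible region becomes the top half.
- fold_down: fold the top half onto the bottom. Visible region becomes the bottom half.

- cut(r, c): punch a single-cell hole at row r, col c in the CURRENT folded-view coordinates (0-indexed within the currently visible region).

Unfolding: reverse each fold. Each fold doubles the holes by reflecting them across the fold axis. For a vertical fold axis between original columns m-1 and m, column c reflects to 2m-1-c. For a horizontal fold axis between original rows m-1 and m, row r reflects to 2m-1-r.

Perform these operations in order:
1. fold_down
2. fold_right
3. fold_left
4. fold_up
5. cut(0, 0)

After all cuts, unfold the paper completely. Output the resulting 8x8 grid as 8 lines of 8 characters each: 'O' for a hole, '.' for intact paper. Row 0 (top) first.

Op 1 fold_down: fold axis h@4; visible region now rows[4,8) x cols[0,8) = 4x8
Op 2 fold_right: fold axis v@4; visible region now rows[4,8) x cols[4,8) = 4x4
Op 3 fold_left: fold axis v@6; visible region now rows[4,8) x cols[4,6) = 4x2
Op 4 fold_up: fold axis h@6; visible region now rows[4,6) x cols[4,6) = 2x2
Op 5 cut(0, 0): punch at orig (4,4); cuts so far [(4, 4)]; region rows[4,6) x cols[4,6) = 2x2
Unfold 1 (reflect across h@6): 2 holes -> [(4, 4), (7, 4)]
Unfold 2 (reflect across v@6): 4 holes -> [(4, 4), (4, 7), (7, 4), (7, 7)]
Unfold 3 (reflect across v@4): 8 holes -> [(4, 0), (4, 3), (4, 4), (4, 7), (7, 0), (7, 3), (7, 4), (7, 7)]
Unfold 4 (reflect across h@4): 16 holes -> [(0, 0), (0, 3), (0, 4), (0, 7), (3, 0), (3, 3), (3, 4), (3, 7), (4, 0), (4, 3), (4, 4), (4, 7), (7, 0), (7, 3), (7, 4), (7, 7)]

Answer: O..OO..O
........
........
O..OO..O
O..OO..O
........
........
O..OO..O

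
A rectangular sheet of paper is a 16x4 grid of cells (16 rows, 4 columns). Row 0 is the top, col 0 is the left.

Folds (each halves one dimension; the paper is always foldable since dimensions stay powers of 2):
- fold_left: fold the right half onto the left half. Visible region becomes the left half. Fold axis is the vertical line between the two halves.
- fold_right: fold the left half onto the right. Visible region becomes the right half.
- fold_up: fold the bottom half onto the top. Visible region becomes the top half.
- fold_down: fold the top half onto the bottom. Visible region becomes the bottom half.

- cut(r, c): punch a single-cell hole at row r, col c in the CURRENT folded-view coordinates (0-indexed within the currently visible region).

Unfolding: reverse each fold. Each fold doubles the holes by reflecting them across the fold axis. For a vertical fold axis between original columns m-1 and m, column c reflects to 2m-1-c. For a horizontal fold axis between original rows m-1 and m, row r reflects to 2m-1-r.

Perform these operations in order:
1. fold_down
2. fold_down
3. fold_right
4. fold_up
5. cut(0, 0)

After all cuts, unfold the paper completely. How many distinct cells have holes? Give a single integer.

Answer: 16

Derivation:
Op 1 fold_down: fold axis h@8; visible region now rows[8,16) x cols[0,4) = 8x4
Op 2 fold_down: fold axis h@12; visible region now rows[12,16) x cols[0,4) = 4x4
Op 3 fold_right: fold axis v@2; visible region now rows[12,16) x cols[2,4) = 4x2
Op 4 fold_up: fold axis h@14; visible region now rows[12,14) x cols[2,4) = 2x2
Op 5 cut(0, 0): punch at orig (12,2); cuts so far [(12, 2)]; region rows[12,14) x cols[2,4) = 2x2
Unfold 1 (reflect across h@14): 2 holes -> [(12, 2), (15, 2)]
Unfold 2 (reflect across v@2): 4 holes -> [(12, 1), (12, 2), (15, 1), (15, 2)]
Unfold 3 (reflect across h@12): 8 holes -> [(8, 1), (8, 2), (11, 1), (11, 2), (12, 1), (12, 2), (15, 1), (15, 2)]
Unfold 4 (reflect across h@8): 16 holes -> [(0, 1), (0, 2), (3, 1), (3, 2), (4, 1), (4, 2), (7, 1), (7, 2), (8, 1), (8, 2), (11, 1), (11, 2), (12, 1), (12, 2), (15, 1), (15, 2)]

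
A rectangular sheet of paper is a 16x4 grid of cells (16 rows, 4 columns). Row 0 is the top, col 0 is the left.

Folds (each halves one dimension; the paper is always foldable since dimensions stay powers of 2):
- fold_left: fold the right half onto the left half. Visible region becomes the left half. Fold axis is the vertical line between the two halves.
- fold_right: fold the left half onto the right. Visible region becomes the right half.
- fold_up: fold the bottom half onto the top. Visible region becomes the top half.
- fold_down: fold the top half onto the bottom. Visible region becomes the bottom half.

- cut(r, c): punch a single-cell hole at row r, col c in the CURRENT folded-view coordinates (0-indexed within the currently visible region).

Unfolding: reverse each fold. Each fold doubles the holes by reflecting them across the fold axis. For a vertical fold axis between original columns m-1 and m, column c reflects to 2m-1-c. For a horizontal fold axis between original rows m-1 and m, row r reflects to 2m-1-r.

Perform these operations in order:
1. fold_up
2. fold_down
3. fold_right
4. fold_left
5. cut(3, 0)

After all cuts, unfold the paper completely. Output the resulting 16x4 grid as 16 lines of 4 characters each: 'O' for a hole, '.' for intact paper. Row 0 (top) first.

Answer: OOOO
....
....
....
....
....
....
OOOO
OOOO
....
....
....
....
....
....
OOOO

Derivation:
Op 1 fold_up: fold axis h@8; visible region now rows[0,8) x cols[0,4) = 8x4
Op 2 fold_down: fold axis h@4; visible region now rows[4,8) x cols[0,4) = 4x4
Op 3 fold_right: fold axis v@2; visible region now rows[4,8) x cols[2,4) = 4x2
Op 4 fold_left: fold axis v@3; visible region now rows[4,8) x cols[2,3) = 4x1
Op 5 cut(3, 0): punch at orig (7,2); cuts so far [(7, 2)]; region rows[4,8) x cols[2,3) = 4x1
Unfold 1 (reflect across v@3): 2 holes -> [(7, 2), (7, 3)]
Unfold 2 (reflect across v@2): 4 holes -> [(7, 0), (7, 1), (7, 2), (7, 3)]
Unfold 3 (reflect across h@4): 8 holes -> [(0, 0), (0, 1), (0, 2), (0, 3), (7, 0), (7, 1), (7, 2), (7, 3)]
Unfold 4 (reflect across h@8): 16 holes -> [(0, 0), (0, 1), (0, 2), (0, 3), (7, 0), (7, 1), (7, 2), (7, 3), (8, 0), (8, 1), (8, 2), (8, 3), (15, 0), (15, 1), (15, 2), (15, 3)]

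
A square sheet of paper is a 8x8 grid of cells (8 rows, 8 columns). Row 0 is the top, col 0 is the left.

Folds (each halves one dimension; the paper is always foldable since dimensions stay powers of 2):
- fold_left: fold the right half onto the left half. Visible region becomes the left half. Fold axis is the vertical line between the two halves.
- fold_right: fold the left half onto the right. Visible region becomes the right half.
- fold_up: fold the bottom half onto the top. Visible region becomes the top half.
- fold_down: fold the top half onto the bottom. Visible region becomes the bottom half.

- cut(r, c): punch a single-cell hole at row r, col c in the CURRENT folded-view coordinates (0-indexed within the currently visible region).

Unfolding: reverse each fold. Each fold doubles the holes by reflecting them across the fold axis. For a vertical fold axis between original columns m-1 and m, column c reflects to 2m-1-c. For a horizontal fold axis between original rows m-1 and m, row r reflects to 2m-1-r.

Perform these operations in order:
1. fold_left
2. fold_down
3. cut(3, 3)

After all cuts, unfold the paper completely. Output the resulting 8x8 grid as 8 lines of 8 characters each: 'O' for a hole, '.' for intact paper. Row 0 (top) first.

Answer: ...OO...
........
........
........
........
........
........
...OO...

Derivation:
Op 1 fold_left: fold axis v@4; visible region now rows[0,8) x cols[0,4) = 8x4
Op 2 fold_down: fold axis h@4; visible region now rows[4,8) x cols[0,4) = 4x4
Op 3 cut(3, 3): punch at orig (7,3); cuts so far [(7, 3)]; region rows[4,8) x cols[0,4) = 4x4
Unfold 1 (reflect across h@4): 2 holes -> [(0, 3), (7, 3)]
Unfold 2 (reflect across v@4): 4 holes -> [(0, 3), (0, 4), (7, 3), (7, 4)]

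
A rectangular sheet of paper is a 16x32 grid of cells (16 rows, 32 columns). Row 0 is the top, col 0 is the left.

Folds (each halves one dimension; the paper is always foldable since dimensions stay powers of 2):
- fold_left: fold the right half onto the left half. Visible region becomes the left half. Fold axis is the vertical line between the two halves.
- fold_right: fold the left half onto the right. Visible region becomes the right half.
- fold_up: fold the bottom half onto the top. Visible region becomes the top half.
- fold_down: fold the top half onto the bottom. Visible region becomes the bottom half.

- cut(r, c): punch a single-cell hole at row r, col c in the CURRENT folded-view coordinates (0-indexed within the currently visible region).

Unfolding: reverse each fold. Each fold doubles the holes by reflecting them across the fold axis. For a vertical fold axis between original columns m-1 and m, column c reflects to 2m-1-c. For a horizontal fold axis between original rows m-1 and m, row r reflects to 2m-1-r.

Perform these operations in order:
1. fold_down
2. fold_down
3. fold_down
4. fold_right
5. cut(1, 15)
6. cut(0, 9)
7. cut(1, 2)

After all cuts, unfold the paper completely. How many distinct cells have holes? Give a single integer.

Answer: 48

Derivation:
Op 1 fold_down: fold axis h@8; visible region now rows[8,16) x cols[0,32) = 8x32
Op 2 fold_down: fold axis h@12; visible region now rows[12,16) x cols[0,32) = 4x32
Op 3 fold_down: fold axis h@14; visible region now rows[14,16) x cols[0,32) = 2x32
Op 4 fold_right: fold axis v@16; visible region now rows[14,16) x cols[16,32) = 2x16
Op 5 cut(1, 15): punch at orig (15,31); cuts so far [(15, 31)]; region rows[14,16) x cols[16,32) = 2x16
Op 6 cut(0, 9): punch at orig (14,25); cuts so far [(14, 25), (15, 31)]; region rows[14,16) x cols[16,32) = 2x16
Op 7 cut(1, 2): punch at orig (15,18); cuts so far [(14, 25), (15, 18), (15, 31)]; region rows[14,16) x cols[16,32) = 2x16
Unfold 1 (reflect across v@16): 6 holes -> [(14, 6), (14, 25), (15, 0), (15, 13), (15, 18), (15, 31)]
Unfold 2 (reflect across h@14): 12 holes -> [(12, 0), (12, 13), (12, 18), (12, 31), (13, 6), (13, 25), (14, 6), (14, 25), (15, 0), (15, 13), (15, 18), (15, 31)]
Unfold 3 (reflect across h@12): 24 holes -> [(8, 0), (8, 13), (8, 18), (8, 31), (9, 6), (9, 25), (10, 6), (10, 25), (11, 0), (11, 13), (11, 18), (11, 31), (12, 0), (12, 13), (12, 18), (12, 31), (13, 6), (13, 25), (14, 6), (14, 25), (15, 0), (15, 13), (15, 18), (15, 31)]
Unfold 4 (reflect across h@8): 48 holes -> [(0, 0), (0, 13), (0, 18), (0, 31), (1, 6), (1, 25), (2, 6), (2, 25), (3, 0), (3, 13), (3, 18), (3, 31), (4, 0), (4, 13), (4, 18), (4, 31), (5, 6), (5, 25), (6, 6), (6, 25), (7, 0), (7, 13), (7, 18), (7, 31), (8, 0), (8, 13), (8, 18), (8, 31), (9, 6), (9, 25), (10, 6), (10, 25), (11, 0), (11, 13), (11, 18), (11, 31), (12, 0), (12, 13), (12, 18), (12, 31), (13, 6), (13, 25), (14, 6), (14, 25), (15, 0), (15, 13), (15, 18), (15, 31)]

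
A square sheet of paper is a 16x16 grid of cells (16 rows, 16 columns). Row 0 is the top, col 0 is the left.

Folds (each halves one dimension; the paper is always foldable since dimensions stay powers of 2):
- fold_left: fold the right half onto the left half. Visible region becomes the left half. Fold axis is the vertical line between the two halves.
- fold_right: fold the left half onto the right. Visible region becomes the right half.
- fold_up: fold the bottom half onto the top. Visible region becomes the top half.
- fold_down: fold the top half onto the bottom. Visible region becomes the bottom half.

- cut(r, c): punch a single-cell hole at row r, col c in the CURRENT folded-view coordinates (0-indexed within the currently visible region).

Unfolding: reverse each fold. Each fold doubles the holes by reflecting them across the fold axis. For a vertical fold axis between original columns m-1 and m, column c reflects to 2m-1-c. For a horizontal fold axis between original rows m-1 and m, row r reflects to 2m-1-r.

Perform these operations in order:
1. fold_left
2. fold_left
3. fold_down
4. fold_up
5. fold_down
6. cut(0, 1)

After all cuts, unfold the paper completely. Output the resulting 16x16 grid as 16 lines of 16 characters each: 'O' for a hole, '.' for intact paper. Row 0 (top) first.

Answer: ................
.O....O..O....O.
.O....O..O....O.
................
................
.O....O..O....O.
.O....O..O....O.
................
................
.O....O..O....O.
.O....O..O....O.
................
................
.O....O..O....O.
.O....O..O....O.
................

Derivation:
Op 1 fold_left: fold axis v@8; visible region now rows[0,16) x cols[0,8) = 16x8
Op 2 fold_left: fold axis v@4; visible region now rows[0,16) x cols[0,4) = 16x4
Op 3 fold_down: fold axis h@8; visible region now rows[8,16) x cols[0,4) = 8x4
Op 4 fold_up: fold axis h@12; visible region now rows[8,12) x cols[0,4) = 4x4
Op 5 fold_down: fold axis h@10; visible region now rows[10,12) x cols[0,4) = 2x4
Op 6 cut(0, 1): punch at orig (10,1); cuts so far [(10, 1)]; region rows[10,12) x cols[0,4) = 2x4
Unfold 1 (reflect across h@10): 2 holes -> [(9, 1), (10, 1)]
Unfold 2 (reflect across h@12): 4 holes -> [(9, 1), (10, 1), (13, 1), (14, 1)]
Unfold 3 (reflect across h@8): 8 holes -> [(1, 1), (2, 1), (5, 1), (6, 1), (9, 1), (10, 1), (13, 1), (14, 1)]
Unfold 4 (reflect across v@4): 16 holes -> [(1, 1), (1, 6), (2, 1), (2, 6), (5, 1), (5, 6), (6, 1), (6, 6), (9, 1), (9, 6), (10, 1), (10, 6), (13, 1), (13, 6), (14, 1), (14, 6)]
Unfold 5 (reflect across v@8): 32 holes -> [(1, 1), (1, 6), (1, 9), (1, 14), (2, 1), (2, 6), (2, 9), (2, 14), (5, 1), (5, 6), (5, 9), (5, 14), (6, 1), (6, 6), (6, 9), (6, 14), (9, 1), (9, 6), (9, 9), (9, 14), (10, 1), (10, 6), (10, 9), (10, 14), (13, 1), (13, 6), (13, 9), (13, 14), (14, 1), (14, 6), (14, 9), (14, 14)]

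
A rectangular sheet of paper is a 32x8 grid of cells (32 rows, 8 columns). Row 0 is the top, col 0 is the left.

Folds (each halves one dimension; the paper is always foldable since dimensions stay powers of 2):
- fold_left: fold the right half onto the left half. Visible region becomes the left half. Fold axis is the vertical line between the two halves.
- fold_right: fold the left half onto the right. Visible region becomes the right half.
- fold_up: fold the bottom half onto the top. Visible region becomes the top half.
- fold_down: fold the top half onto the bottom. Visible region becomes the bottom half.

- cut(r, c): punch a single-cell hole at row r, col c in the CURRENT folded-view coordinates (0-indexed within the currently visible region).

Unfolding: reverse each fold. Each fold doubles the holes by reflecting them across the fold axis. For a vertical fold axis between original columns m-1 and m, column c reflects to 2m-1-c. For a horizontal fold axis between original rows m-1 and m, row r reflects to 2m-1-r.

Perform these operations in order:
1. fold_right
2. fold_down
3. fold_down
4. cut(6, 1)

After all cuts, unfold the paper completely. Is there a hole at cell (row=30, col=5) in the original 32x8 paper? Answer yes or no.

Answer: yes

Derivation:
Op 1 fold_right: fold axis v@4; visible region now rows[0,32) x cols[4,8) = 32x4
Op 2 fold_down: fold axis h@16; visible region now rows[16,32) x cols[4,8) = 16x4
Op 3 fold_down: fold axis h@24; visible region now rows[24,32) x cols[4,8) = 8x4
Op 4 cut(6, 1): punch at orig (30,5); cuts so far [(30, 5)]; region rows[24,32) x cols[4,8) = 8x4
Unfold 1 (reflect across h@24): 2 holes -> [(17, 5), (30, 5)]
Unfold 2 (reflect across h@16): 4 holes -> [(1, 5), (14, 5), (17, 5), (30, 5)]
Unfold 3 (reflect across v@4): 8 holes -> [(1, 2), (1, 5), (14, 2), (14, 5), (17, 2), (17, 5), (30, 2), (30, 5)]
Holes: [(1, 2), (1, 5), (14, 2), (14, 5), (17, 2), (17, 5), (30, 2), (30, 5)]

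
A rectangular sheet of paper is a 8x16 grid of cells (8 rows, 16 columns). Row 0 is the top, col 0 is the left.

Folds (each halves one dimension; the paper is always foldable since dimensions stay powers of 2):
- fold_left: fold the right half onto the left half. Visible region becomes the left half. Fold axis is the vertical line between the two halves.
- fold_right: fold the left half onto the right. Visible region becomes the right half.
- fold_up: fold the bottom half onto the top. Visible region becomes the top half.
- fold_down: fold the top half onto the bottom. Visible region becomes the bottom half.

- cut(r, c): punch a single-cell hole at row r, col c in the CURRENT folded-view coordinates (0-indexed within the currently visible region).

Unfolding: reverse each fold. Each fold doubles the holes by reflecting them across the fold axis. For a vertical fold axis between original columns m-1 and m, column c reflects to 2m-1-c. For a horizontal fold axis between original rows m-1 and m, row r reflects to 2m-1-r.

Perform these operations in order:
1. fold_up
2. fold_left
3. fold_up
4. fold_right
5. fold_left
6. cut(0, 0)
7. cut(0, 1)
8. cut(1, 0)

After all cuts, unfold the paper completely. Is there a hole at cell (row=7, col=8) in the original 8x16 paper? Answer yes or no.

Op 1 fold_up: fold axis h@4; visible region now rows[0,4) x cols[0,16) = 4x16
Op 2 fold_left: fold axis v@8; visible region now rows[0,4) x cols[0,8) = 4x8
Op 3 fold_up: fold axis h@2; visible region now rows[0,2) x cols[0,8) = 2x8
Op 4 fold_right: fold axis v@4; visible region now rows[0,2) x cols[4,8) = 2x4
Op 5 fold_left: fold axis v@6; visible region now rows[0,2) x cols[4,6) = 2x2
Op 6 cut(0, 0): punch at orig (0,4); cuts so far [(0, 4)]; region rows[0,2) x cols[4,6) = 2x2
Op 7 cut(0, 1): punch at orig (0,5); cuts so far [(0, 4), (0, 5)]; region rows[0,2) x cols[4,6) = 2x2
Op 8 cut(1, 0): punch at orig (1,4); cuts so far [(0, 4), (0, 5), (1, 4)]; region rows[0,2) x cols[4,6) = 2x2
Unfold 1 (reflect across v@6): 6 holes -> [(0, 4), (0, 5), (0, 6), (0, 7), (1, 4), (1, 7)]
Unfold 2 (reflect across v@4): 12 holes -> [(0, 0), (0, 1), (0, 2), (0, 3), (0, 4), (0, 5), (0, 6), (0, 7), (1, 0), (1, 3), (1, 4), (1, 7)]
Unfold 3 (reflect across h@2): 24 holes -> [(0, 0), (0, 1), (0, 2), (0, 3), (0, 4), (0, 5), (0, 6), (0, 7), (1, 0), (1, 3), (1, 4), (1, 7), (2, 0), (2, 3), (2, 4), (2, 7), (3, 0), (3, 1), (3, 2), (3, 3), (3, 4), (3, 5), (3, 6), (3, 7)]
Unfold 4 (reflect across v@8): 48 holes -> [(0, 0), (0, 1), (0, 2), (0, 3), (0, 4), (0, 5), (0, 6), (0, 7), (0, 8), (0, 9), (0, 10), (0, 11), (0, 12), (0, 13), (0, 14), (0, 15), (1, 0), (1, 3), (1, 4), (1, 7), (1, 8), (1, 11), (1, 12), (1, 15), (2, 0), (2, 3), (2, 4), (2, 7), (2, 8), (2, 11), (2, 12), (2, 15), (3, 0), (3, 1), (3, 2), (3, 3), (3, 4), (3, 5), (3, 6), (3, 7), (3, 8), (3, 9), (3, 10), (3, 11), (3, 12), (3, 13), (3, 14), (3, 15)]
Unfold 5 (reflect across h@4): 96 holes -> [(0, 0), (0, 1), (0, 2), (0, 3), (0, 4), (0, 5), (0, 6), (0, 7), (0, 8), (0, 9), (0, 10), (0, 11), (0, 12), (0, 13), (0, 14), (0, 15), (1, 0), (1, 3), (1, 4), (1, 7), (1, 8), (1, 11), (1, 12), (1, 15), (2, 0), (2, 3), (2, 4), (2, 7), (2, 8), (2, 11), (2, 12), (2, 15), (3, 0), (3, 1), (3, 2), (3, 3), (3, 4), (3, 5), (3, 6), (3, 7), (3, 8), (3, 9), (3, 10), (3, 11), (3, 12), (3, 13), (3, 14), (3, 15), (4, 0), (4, 1), (4, 2), (4, 3), (4, 4), (4, 5), (4, 6), (4, 7), (4, 8), (4, 9), (4, 10), (4, 11), (4, 12), (4, 13), (4, 14), (4, 15), (5, 0), (5, 3), (5, 4), (5, 7), (5, 8), (5, 11), (5, 12), (5, 15), (6, 0), (6, 3), (6, 4), (6, 7), (6, 8), (6, 11), (6, 12), (6, 15), (7, 0), (7, 1), (7, 2), (7, 3), (7, 4), (7, 5), (7, 6), (7, 7), (7, 8), (7, 9), (7, 10), (7, 11), (7, 12), (7, 13), (7, 14), (7, 15)]
Holes: [(0, 0), (0, 1), (0, 2), (0, 3), (0, 4), (0, 5), (0, 6), (0, 7), (0, 8), (0, 9), (0, 10), (0, 11), (0, 12), (0, 13), (0, 14), (0, 15), (1, 0), (1, 3), (1, 4), (1, 7), (1, 8), (1, 11), (1, 12), (1, 15), (2, 0), (2, 3), (2, 4), (2, 7), (2, 8), (2, 11), (2, 12), (2, 15), (3, 0), (3, 1), (3, 2), (3, 3), (3, 4), (3, 5), (3, 6), (3, 7), (3, 8), (3, 9), (3, 10), (3, 11), (3, 12), (3, 13), (3, 14), (3, 15), (4, 0), (4, 1), (4, 2), (4, 3), (4, 4), (4, 5), (4, 6), (4, 7), (4, 8), (4, 9), (4, 10), (4, 11), (4, 12), (4, 13), (4, 14), (4, 15), (5, 0), (5, 3), (5, 4), (5, 7), (5, 8), (5, 11), (5, 12), (5, 15), (6, 0), (6, 3), (6, 4), (6, 7), (6, 8), (6, 11), (6, 12), (6, 15), (7, 0), (7, 1), (7, 2), (7, 3), (7, 4), (7, 5), (7, 6), (7, 7), (7, 8), (7, 9), (7, 10), (7, 11), (7, 12), (7, 13), (7, 14), (7, 15)]

Answer: yes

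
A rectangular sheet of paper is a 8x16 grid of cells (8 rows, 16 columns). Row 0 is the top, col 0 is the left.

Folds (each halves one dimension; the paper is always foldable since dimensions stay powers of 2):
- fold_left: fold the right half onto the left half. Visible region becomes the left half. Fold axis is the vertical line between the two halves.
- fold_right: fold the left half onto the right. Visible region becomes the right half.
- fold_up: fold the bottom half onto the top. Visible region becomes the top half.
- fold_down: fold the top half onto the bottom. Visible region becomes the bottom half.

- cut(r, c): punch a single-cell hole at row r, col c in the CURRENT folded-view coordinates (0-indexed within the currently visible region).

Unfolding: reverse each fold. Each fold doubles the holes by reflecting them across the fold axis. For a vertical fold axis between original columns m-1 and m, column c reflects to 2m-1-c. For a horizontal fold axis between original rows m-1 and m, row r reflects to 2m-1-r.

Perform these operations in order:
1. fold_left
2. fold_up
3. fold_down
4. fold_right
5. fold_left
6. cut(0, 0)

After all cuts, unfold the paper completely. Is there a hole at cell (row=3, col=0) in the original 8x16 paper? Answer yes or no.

Answer: no

Derivation:
Op 1 fold_left: fold axis v@8; visible region now rows[0,8) x cols[0,8) = 8x8
Op 2 fold_up: fold axis h@4; visible region now rows[0,4) x cols[0,8) = 4x8
Op 3 fold_down: fold axis h@2; visible region now rows[2,4) x cols[0,8) = 2x8
Op 4 fold_right: fold axis v@4; visible region now rows[2,4) x cols[4,8) = 2x4
Op 5 fold_left: fold axis v@6; visible region now rows[2,4) x cols[4,6) = 2x2
Op 6 cut(0, 0): punch at orig (2,4); cuts so far [(2, 4)]; region rows[2,4) x cols[4,6) = 2x2
Unfold 1 (reflect across v@6): 2 holes -> [(2, 4), (2, 7)]
Unfold 2 (reflect across v@4): 4 holes -> [(2, 0), (2, 3), (2, 4), (2, 7)]
Unfold 3 (reflect across h@2): 8 holes -> [(1, 0), (1, 3), (1, 4), (1, 7), (2, 0), (2, 3), (2, 4), (2, 7)]
Unfold 4 (reflect across h@4): 16 holes -> [(1, 0), (1, 3), (1, 4), (1, 7), (2, 0), (2, 3), (2, 4), (2, 7), (5, 0), (5, 3), (5, 4), (5, 7), (6, 0), (6, 3), (6, 4), (6, 7)]
Unfold 5 (reflect across v@8): 32 holes -> [(1, 0), (1, 3), (1, 4), (1, 7), (1, 8), (1, 11), (1, 12), (1, 15), (2, 0), (2, 3), (2, 4), (2, 7), (2, 8), (2, 11), (2, 12), (2, 15), (5, 0), (5, 3), (5, 4), (5, 7), (5, 8), (5, 11), (5, 12), (5, 15), (6, 0), (6, 3), (6, 4), (6, 7), (6, 8), (6, 11), (6, 12), (6, 15)]
Holes: [(1, 0), (1, 3), (1, 4), (1, 7), (1, 8), (1, 11), (1, 12), (1, 15), (2, 0), (2, 3), (2, 4), (2, 7), (2, 8), (2, 11), (2, 12), (2, 15), (5, 0), (5, 3), (5, 4), (5, 7), (5, 8), (5, 11), (5, 12), (5, 15), (6, 0), (6, 3), (6, 4), (6, 7), (6, 8), (6, 11), (6, 12), (6, 15)]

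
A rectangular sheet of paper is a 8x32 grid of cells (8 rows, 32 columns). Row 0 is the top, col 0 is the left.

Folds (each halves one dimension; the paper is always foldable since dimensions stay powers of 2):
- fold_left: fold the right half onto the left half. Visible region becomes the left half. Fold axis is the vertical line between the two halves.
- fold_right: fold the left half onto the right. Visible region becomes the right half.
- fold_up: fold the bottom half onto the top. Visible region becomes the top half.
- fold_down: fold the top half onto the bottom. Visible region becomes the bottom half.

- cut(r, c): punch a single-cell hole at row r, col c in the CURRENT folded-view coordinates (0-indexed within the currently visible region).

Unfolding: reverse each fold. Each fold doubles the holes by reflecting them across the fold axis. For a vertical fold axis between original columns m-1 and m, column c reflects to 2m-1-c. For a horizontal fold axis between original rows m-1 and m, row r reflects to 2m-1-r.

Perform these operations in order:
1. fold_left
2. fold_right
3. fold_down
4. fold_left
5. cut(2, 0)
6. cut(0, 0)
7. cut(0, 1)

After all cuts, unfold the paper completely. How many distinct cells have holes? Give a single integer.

Op 1 fold_left: fold axis v@16; visible region now rows[0,8) x cols[0,16) = 8x16
Op 2 fold_right: fold axis v@8; visible region now rows[0,8) x cols[8,16) = 8x8
Op 3 fold_down: fold axis h@4; visible region now rows[4,8) x cols[8,16) = 4x8
Op 4 fold_left: fold axis v@12; visible region now rows[4,8) x cols[8,12) = 4x4
Op 5 cut(2, 0): punch at orig (6,8); cuts so far [(6, 8)]; region rows[4,8) x cols[8,12) = 4x4
Op 6 cut(0, 0): punch at orig (4,8); cuts so far [(4, 8), (6, 8)]; region rows[4,8) x cols[8,12) = 4x4
Op 7 cut(0, 1): punch at orig (4,9); cuts so far [(4, 8), (4, 9), (6, 8)]; region rows[4,8) x cols[8,12) = 4x4
Unfold 1 (reflect across v@12): 6 holes -> [(4, 8), (4, 9), (4, 14), (4, 15), (6, 8), (6, 15)]
Unfold 2 (reflect across h@4): 12 holes -> [(1, 8), (1, 15), (3, 8), (3, 9), (3, 14), (3, 15), (4, 8), (4, 9), (4, 14), (4, 15), (6, 8), (6, 15)]
Unfold 3 (reflect across v@8): 24 holes -> [(1, 0), (1, 7), (1, 8), (1, 15), (3, 0), (3, 1), (3, 6), (3, 7), (3, 8), (3, 9), (3, 14), (3, 15), (4, 0), (4, 1), (4, 6), (4, 7), (4, 8), (4, 9), (4, 14), (4, 15), (6, 0), (6, 7), (6, 8), (6, 15)]
Unfold 4 (reflect across v@16): 48 holes -> [(1, 0), (1, 7), (1, 8), (1, 15), (1, 16), (1, 23), (1, 24), (1, 31), (3, 0), (3, 1), (3, 6), (3, 7), (3, 8), (3, 9), (3, 14), (3, 15), (3, 16), (3, 17), (3, 22), (3, 23), (3, 24), (3, 25), (3, 30), (3, 31), (4, 0), (4, 1), (4, 6), (4, 7), (4, 8), (4, 9), (4, 14), (4, 15), (4, 16), (4, 17), (4, 22), (4, 23), (4, 24), (4, 25), (4, 30), (4, 31), (6, 0), (6, 7), (6, 8), (6, 15), (6, 16), (6, 23), (6, 24), (6, 31)]

Answer: 48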